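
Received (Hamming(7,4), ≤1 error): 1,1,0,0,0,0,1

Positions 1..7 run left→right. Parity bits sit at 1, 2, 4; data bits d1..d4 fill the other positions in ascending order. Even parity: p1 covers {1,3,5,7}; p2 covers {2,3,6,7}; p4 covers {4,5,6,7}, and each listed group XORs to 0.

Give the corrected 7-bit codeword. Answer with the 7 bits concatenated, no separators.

s1 (pos 1,3,5,7): 1⊕0⊕0⊕1 = 0
s2 (pos 2,3,6,7): 1⊕0⊕0⊕1 = 0
s4 (pos 4,5,6,7): 0⊕0⊕0⊕1 = 1
Syndrome s4…s1 = 100 → error at position 4.
Flip position 4: 1100001 → 1101001

1101001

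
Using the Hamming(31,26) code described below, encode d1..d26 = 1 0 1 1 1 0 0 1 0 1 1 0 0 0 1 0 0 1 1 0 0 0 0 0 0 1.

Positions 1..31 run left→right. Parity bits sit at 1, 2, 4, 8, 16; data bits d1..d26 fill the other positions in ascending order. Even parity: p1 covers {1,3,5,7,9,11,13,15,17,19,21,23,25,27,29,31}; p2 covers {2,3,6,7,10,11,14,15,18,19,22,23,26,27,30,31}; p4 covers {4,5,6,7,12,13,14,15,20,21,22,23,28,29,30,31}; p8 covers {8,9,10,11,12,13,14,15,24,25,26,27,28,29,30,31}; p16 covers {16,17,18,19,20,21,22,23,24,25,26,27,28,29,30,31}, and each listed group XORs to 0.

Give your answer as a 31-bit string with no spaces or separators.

Place data at non-parity positions: p1 p2 1 p4 0 1 1 p8 1 0 0 1 0 1 1 p16 0 0 0 1 0 0 1 1 0 0 0 0 0 0 1
p1 (pos 1,3,5,7,9,11,13,15,17,19,21,23,25,27,29,31): XOR of data positions = 1⊕0⊕1⊕1⊕0⊕0⊕1⊕0⊕0⊕0⊕1⊕0⊕0⊕0⊕1 = 0
p2 (pos 2,3,6,7,10,11,14,15,18,19,22,23,26,27,30,31): XOR of data positions = 1⊕1⊕1⊕0⊕0⊕1⊕1⊕0⊕0⊕0⊕1⊕0⊕0⊕0⊕1 = 1
p4 (pos 4,5,6,7,12,13,14,15,20,21,22,23,28,29,30,31): XOR of data positions = 0⊕1⊕1⊕1⊕0⊕1⊕1⊕1⊕0⊕0⊕1⊕0⊕0⊕0⊕1 = 0
p8 (pos 8,9,10,11,12,13,14,15,24,25,26,27,28,29,30,31): XOR of data positions = 1⊕0⊕0⊕1⊕0⊕1⊕1⊕1⊕0⊕0⊕0⊕0⊕0⊕0⊕1 = 0
p16 (pos 16,17,18,19,20,21,22,23,24,25,26,27,28,29,30,31): XOR of data positions = 0⊕0⊕0⊕1⊕0⊕0⊕1⊕1⊕0⊕0⊕0⊕0⊕0⊕0⊕1 = 0
Codeword: 0110011010010110000100110000001

0110011010010110000100110000001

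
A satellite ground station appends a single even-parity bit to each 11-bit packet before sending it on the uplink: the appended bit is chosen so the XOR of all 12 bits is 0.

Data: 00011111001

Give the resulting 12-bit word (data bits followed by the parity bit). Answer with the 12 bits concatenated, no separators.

XOR of the 11 data bits: 0⊕0⊕0⊕1⊕1⊕1⊕1⊕1⊕0⊕0⊕1 = 0
Parity bit = 0 (so all 12 bits XOR to 0).

000111110010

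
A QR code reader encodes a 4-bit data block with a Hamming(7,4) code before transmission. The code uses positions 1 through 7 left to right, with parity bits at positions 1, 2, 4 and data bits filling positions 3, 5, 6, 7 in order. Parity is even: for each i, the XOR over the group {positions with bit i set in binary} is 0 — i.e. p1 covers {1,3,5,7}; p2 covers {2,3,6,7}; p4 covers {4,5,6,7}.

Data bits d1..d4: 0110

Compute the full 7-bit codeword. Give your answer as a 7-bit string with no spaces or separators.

1100110

Place data at non-parity positions: p1 p2 0 p4 1 1 0
p1 (pos 1,3,5,7): XOR of data positions = 0⊕1⊕0 = 1
p2 (pos 2,3,6,7): XOR of data positions = 0⊕1⊕0 = 1
p4 (pos 4,5,6,7): XOR of data positions = 1⊕1⊕0 = 0
Codeword: 1100110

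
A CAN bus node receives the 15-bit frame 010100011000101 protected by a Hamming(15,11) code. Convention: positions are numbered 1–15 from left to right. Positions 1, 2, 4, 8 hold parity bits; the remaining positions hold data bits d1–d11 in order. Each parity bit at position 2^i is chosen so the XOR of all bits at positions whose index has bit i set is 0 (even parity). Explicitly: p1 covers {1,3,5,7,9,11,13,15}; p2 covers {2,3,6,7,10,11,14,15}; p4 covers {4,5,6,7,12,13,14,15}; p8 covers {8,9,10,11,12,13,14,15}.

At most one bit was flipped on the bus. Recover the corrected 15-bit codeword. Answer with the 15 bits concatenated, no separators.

010110011000101

s1 (pos 1,3,5,7,9,11,13,15): 0⊕0⊕0⊕0⊕1⊕0⊕1⊕1 = 1
s2 (pos 2,3,6,7,10,11,14,15): 1⊕0⊕0⊕0⊕0⊕0⊕0⊕1 = 0
s4 (pos 4,5,6,7,12,13,14,15): 1⊕0⊕0⊕0⊕0⊕1⊕0⊕1 = 1
s8 (pos 8,9,10,11,12,13,14,15): 1⊕1⊕0⊕0⊕0⊕1⊕0⊕1 = 0
Syndrome s8…s1 = 0101 → error at position 5.
Flip position 5: 010100011000101 → 010110011000101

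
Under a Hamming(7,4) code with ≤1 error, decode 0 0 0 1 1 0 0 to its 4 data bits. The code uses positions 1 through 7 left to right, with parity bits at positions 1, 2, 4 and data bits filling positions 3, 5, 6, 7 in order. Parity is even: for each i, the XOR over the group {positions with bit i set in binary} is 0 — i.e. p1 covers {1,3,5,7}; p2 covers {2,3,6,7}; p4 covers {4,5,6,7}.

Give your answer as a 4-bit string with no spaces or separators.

0100

s1 (pos 1,3,5,7): 0⊕0⊕1⊕0 = 1
s2 (pos 2,3,6,7): 0⊕0⊕0⊕0 = 0
s4 (pos 4,5,6,7): 1⊕1⊕0⊕0 = 0
Syndrome s4…s1 = 001 → error at position 1.
Flip position 1: 0001100 → 1001100
Read data bits from positions 3,5,6,7: 0100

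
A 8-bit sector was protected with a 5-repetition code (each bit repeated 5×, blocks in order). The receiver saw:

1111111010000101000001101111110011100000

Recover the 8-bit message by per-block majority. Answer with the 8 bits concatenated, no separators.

11001110

Block 1 (11111): 5 ones → 1
Block 2 (11010): 3 ones → 1
Block 3 (00010): 1 one → 0
Block 4 (10000): 1 one → 0
Block 5 (01101): 3 ones → 1
Block 6 (11111): 5 ones → 1
Block 7 (00111): 3 ones → 1
Block 8 (00000): 0 ones → 0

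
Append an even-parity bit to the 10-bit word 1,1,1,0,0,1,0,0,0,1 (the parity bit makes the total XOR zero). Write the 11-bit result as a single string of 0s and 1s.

XOR of the 10 data bits: 1⊕1⊕1⊕0⊕0⊕1⊕0⊕0⊕0⊕1 = 1
Parity bit = 1 (so all 11 bits XOR to 0).

11100100011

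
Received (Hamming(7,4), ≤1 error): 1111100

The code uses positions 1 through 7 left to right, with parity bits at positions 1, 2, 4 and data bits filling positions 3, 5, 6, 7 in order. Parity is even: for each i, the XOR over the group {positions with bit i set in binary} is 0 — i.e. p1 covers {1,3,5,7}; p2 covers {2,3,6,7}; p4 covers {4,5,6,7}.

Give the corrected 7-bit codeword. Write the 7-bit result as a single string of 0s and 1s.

s1 (pos 1,3,5,7): 1⊕1⊕1⊕0 = 1
s2 (pos 2,3,6,7): 1⊕1⊕0⊕0 = 0
s4 (pos 4,5,6,7): 1⊕1⊕0⊕0 = 0
Syndrome s4…s1 = 001 → error at position 1.
Flip position 1: 1111100 → 0111100

0111100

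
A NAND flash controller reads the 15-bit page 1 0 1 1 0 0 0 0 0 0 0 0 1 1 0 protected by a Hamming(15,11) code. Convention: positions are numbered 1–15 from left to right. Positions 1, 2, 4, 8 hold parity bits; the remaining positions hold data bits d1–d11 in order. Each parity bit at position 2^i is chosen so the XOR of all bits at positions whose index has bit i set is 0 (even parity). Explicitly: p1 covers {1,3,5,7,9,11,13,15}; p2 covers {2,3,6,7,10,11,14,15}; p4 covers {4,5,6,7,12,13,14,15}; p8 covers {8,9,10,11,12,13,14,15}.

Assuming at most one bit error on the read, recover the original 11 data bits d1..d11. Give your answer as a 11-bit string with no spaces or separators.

s1 (pos 1,3,5,7,9,11,13,15): 1⊕1⊕0⊕0⊕0⊕0⊕1⊕0 = 1
s2 (pos 2,3,6,7,10,11,14,15): 0⊕1⊕0⊕0⊕0⊕0⊕1⊕0 = 0
s4 (pos 4,5,6,7,12,13,14,15): 1⊕0⊕0⊕0⊕0⊕1⊕1⊕0 = 1
s8 (pos 8,9,10,11,12,13,14,15): 0⊕0⊕0⊕0⊕0⊕1⊕1⊕0 = 0
Syndrome s8…s1 = 0101 → error at position 5.
Flip position 5: 101100000000110 → 101110000000110
Read data bits from positions 3,5,6,7,9,10,11,12,13,14,15: 11000000110

11000000110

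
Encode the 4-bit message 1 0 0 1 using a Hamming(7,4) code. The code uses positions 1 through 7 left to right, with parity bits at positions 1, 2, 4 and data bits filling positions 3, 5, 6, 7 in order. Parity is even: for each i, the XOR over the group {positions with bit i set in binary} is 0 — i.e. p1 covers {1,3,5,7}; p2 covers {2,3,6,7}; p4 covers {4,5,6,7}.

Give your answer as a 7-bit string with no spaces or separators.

0011001

Place data at non-parity positions: p1 p2 1 p4 0 0 1
p1 (pos 1,3,5,7): XOR of data positions = 1⊕0⊕1 = 0
p2 (pos 2,3,6,7): XOR of data positions = 1⊕0⊕1 = 0
p4 (pos 4,5,6,7): XOR of data positions = 0⊕0⊕1 = 1
Codeword: 0011001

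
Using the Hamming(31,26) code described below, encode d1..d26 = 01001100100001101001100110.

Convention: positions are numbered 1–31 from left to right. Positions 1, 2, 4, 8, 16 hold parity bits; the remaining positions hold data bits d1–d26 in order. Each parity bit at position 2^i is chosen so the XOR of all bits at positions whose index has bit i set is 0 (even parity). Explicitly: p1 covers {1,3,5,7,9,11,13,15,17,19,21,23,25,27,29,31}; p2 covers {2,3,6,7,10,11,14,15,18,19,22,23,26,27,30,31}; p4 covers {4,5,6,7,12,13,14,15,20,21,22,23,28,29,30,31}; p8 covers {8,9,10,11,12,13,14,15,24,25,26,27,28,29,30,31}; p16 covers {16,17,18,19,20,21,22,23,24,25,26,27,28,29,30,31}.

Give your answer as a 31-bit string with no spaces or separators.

Place data at non-parity positions: p1 p2 0 p4 1 0 0 p8 1 1 0 0 1 0 0 p16 0 0 1 1 0 1 0 0 1 1 0 0 1 1 0
p1 (pos 1,3,5,7,9,11,13,15,17,19,21,23,25,27,29,31): XOR of data positions = 0⊕1⊕0⊕1⊕0⊕1⊕0⊕0⊕1⊕0⊕0⊕1⊕0⊕1⊕0 = 0
p2 (pos 2,3,6,7,10,11,14,15,18,19,22,23,26,27,30,31): XOR of data positions = 0⊕0⊕0⊕1⊕0⊕0⊕0⊕0⊕1⊕1⊕0⊕1⊕0⊕1⊕0 = 1
p4 (pos 4,5,6,7,12,13,14,15,20,21,22,23,28,29,30,31): XOR of data positions = 1⊕0⊕0⊕0⊕1⊕0⊕0⊕1⊕0⊕1⊕0⊕0⊕1⊕1⊕0 = 0
p8 (pos 8,9,10,11,12,13,14,15,24,25,26,27,28,29,30,31): XOR of data positions = 1⊕1⊕0⊕0⊕1⊕0⊕0⊕0⊕1⊕1⊕0⊕0⊕1⊕1⊕0 = 1
p16 (pos 16,17,18,19,20,21,22,23,24,25,26,27,28,29,30,31): XOR of data positions = 0⊕0⊕1⊕1⊕0⊕1⊕0⊕0⊕1⊕1⊕0⊕0⊕1⊕1⊕0 = 1
Codeword: 0100100111001001001101001100110

0100100111001001001101001100110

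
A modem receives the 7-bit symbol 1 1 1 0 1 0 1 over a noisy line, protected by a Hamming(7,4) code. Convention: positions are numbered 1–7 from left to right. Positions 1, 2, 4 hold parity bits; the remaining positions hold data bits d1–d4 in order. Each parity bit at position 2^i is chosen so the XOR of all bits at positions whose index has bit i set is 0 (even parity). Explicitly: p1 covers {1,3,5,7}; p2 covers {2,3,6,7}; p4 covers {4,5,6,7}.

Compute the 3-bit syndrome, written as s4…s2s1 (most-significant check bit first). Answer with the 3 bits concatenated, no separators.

010

s1 (pos 1,3,5,7): 1⊕1⊕1⊕1 = 0
s2 (pos 2,3,6,7): 1⊕1⊕0⊕1 = 1
s4 (pos 4,5,6,7): 0⊕1⊕0⊕1 = 0
Syndrome s4…s1 = 010 → error at position 2.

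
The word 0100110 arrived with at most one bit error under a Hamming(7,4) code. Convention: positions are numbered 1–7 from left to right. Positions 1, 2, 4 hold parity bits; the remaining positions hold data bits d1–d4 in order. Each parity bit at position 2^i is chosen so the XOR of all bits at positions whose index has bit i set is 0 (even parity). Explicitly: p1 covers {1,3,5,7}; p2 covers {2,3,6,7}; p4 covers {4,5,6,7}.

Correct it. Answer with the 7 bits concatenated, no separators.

1100110

s1 (pos 1,3,5,7): 0⊕0⊕1⊕0 = 1
s2 (pos 2,3,6,7): 1⊕0⊕1⊕0 = 0
s4 (pos 4,5,6,7): 0⊕1⊕1⊕0 = 0
Syndrome s4…s1 = 001 → error at position 1.
Flip position 1: 0100110 → 1100110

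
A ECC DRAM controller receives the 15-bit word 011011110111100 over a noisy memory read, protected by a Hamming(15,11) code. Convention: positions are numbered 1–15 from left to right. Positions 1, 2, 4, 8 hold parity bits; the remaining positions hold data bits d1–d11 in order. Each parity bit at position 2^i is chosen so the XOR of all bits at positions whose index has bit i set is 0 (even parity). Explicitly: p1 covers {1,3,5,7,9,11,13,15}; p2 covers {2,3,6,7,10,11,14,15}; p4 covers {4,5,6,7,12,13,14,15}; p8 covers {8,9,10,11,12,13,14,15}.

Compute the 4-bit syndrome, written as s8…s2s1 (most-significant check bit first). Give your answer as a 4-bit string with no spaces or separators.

1101

s1 (pos 1,3,5,7,9,11,13,15): 0⊕1⊕1⊕1⊕0⊕1⊕1⊕0 = 1
s2 (pos 2,3,6,7,10,11,14,15): 1⊕1⊕1⊕1⊕1⊕1⊕0⊕0 = 0
s4 (pos 4,5,6,7,12,13,14,15): 0⊕1⊕1⊕1⊕1⊕1⊕0⊕0 = 1
s8 (pos 8,9,10,11,12,13,14,15): 1⊕0⊕1⊕1⊕1⊕1⊕0⊕0 = 1
Syndrome s8…s1 = 1101 → error at position 13.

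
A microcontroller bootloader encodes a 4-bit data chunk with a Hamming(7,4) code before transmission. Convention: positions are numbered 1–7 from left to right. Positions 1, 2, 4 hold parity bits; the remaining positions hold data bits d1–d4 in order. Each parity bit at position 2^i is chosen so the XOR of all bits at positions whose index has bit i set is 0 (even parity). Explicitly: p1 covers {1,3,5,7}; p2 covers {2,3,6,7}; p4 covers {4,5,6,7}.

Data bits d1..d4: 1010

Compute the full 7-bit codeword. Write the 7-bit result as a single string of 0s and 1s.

1011010

Place data at non-parity positions: p1 p2 1 p4 0 1 0
p1 (pos 1,3,5,7): XOR of data positions = 1⊕0⊕0 = 1
p2 (pos 2,3,6,7): XOR of data positions = 1⊕1⊕0 = 0
p4 (pos 4,5,6,7): XOR of data positions = 0⊕1⊕0 = 1
Codeword: 1011010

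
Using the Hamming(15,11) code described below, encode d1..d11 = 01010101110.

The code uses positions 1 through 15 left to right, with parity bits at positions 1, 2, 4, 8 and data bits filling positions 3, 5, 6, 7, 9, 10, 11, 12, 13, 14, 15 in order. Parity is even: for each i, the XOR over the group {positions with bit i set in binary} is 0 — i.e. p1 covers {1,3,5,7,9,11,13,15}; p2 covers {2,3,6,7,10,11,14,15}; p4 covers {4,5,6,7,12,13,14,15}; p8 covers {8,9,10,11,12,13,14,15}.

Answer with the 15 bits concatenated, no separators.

Place data at non-parity positions: p1 p2 0 p4 1 0 1 p8 0 1 0 1 1 1 0
p1 (pos 1,3,5,7,9,11,13,15): XOR of data positions = 0⊕1⊕1⊕0⊕0⊕1⊕0 = 1
p2 (pos 2,3,6,7,10,11,14,15): XOR of data positions = 0⊕0⊕1⊕1⊕0⊕1⊕0 = 1
p4 (pos 4,5,6,7,12,13,14,15): XOR of data positions = 1⊕0⊕1⊕1⊕1⊕1⊕0 = 1
p8 (pos 8,9,10,11,12,13,14,15): XOR of data positions = 0⊕1⊕0⊕1⊕1⊕1⊕0 = 0
Codeword: 110110100101110

110110100101110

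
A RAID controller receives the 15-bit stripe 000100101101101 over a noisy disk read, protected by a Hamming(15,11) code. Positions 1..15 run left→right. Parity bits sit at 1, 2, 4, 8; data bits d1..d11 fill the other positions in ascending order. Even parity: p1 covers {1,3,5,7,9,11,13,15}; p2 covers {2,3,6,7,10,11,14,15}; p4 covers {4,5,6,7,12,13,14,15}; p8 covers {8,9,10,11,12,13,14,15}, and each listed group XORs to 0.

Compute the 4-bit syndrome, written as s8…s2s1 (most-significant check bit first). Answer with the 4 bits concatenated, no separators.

s1 (pos 1,3,5,7,9,11,13,15): 0⊕0⊕0⊕1⊕1⊕0⊕1⊕1 = 0
s2 (pos 2,3,6,7,10,11,14,15): 0⊕0⊕0⊕1⊕1⊕0⊕0⊕1 = 1
s4 (pos 4,5,6,7,12,13,14,15): 1⊕0⊕0⊕1⊕1⊕1⊕0⊕1 = 1
s8 (pos 8,9,10,11,12,13,14,15): 0⊕1⊕1⊕0⊕1⊕1⊕0⊕1 = 1
Syndrome s8…s1 = 1110 → error at position 14.

1110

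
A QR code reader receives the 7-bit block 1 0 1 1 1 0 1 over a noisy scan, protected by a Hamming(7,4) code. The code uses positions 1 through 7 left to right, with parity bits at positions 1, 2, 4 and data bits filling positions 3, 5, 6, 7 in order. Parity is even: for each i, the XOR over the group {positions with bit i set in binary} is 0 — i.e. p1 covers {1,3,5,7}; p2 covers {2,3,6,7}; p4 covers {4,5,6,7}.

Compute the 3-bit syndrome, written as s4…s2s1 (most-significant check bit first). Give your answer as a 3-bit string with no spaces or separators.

s1 (pos 1,3,5,7): 1⊕1⊕1⊕1 = 0
s2 (pos 2,3,6,7): 0⊕1⊕0⊕1 = 0
s4 (pos 4,5,6,7): 1⊕1⊕0⊕1 = 1
Syndrome s4…s1 = 100 → error at position 4.

100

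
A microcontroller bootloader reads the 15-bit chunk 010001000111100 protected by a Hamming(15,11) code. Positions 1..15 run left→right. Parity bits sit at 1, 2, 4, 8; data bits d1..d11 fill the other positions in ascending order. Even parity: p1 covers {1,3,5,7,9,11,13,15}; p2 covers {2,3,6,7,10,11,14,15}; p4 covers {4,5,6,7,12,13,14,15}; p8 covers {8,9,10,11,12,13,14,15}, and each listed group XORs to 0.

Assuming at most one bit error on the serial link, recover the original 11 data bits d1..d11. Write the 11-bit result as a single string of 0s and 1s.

s1 (pos 1,3,5,7,9,11,13,15): 0⊕0⊕0⊕0⊕0⊕1⊕1⊕0 = 0
s2 (pos 2,3,6,7,10,11,14,15): 1⊕0⊕1⊕0⊕1⊕1⊕0⊕0 = 0
s4 (pos 4,5,6,7,12,13,14,15): 0⊕0⊕1⊕0⊕1⊕1⊕0⊕0 = 1
s8 (pos 8,9,10,11,12,13,14,15): 0⊕0⊕1⊕1⊕1⊕1⊕0⊕0 = 0
Syndrome s8…s1 = 0100 → error at position 4.
Flip position 4: 010001000111100 → 010101000111100
Read data bits from positions 3,5,6,7,9,10,11,12,13,14,15: 00100111100

00100111100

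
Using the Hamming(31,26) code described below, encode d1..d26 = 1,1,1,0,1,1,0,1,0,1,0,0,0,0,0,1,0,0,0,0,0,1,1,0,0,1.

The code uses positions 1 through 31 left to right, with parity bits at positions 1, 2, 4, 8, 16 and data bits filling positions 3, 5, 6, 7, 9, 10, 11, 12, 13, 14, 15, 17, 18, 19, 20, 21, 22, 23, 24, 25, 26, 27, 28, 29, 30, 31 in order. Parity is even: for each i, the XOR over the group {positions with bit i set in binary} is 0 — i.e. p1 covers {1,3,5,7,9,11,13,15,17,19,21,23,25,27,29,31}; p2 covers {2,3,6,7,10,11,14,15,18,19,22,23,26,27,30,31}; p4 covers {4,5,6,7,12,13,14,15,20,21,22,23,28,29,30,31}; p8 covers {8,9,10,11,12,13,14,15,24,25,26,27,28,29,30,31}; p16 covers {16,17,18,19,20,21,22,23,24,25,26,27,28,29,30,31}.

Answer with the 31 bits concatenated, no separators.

Place data at non-parity positions: p1 p2 1 p4 1 1 0 p8 1 1 0 1 0 1 0 p16 0 0 0 0 1 0 0 0 0 0 1 1 0 0 1
p1 (pos 1,3,5,7,9,11,13,15,17,19,21,23,25,27,29,31): XOR of data positions = 1⊕1⊕0⊕1⊕0⊕0⊕0⊕0⊕0⊕1⊕0⊕0⊕1⊕0⊕1 = 0
p2 (pos 2,3,6,7,10,11,14,15,18,19,22,23,26,27,30,31): XOR of data positions = 1⊕1⊕0⊕1⊕0⊕1⊕0⊕0⊕0⊕0⊕0⊕0⊕1⊕0⊕1 = 0
p4 (pos 4,5,6,7,12,13,14,15,20,21,22,23,28,29,30,31): XOR of data positions = 1⊕1⊕0⊕1⊕0⊕1⊕0⊕0⊕1⊕0⊕0⊕1⊕0⊕0⊕1 = 1
p8 (pos 8,9,10,11,12,13,14,15,24,25,26,27,28,29,30,31): XOR of data positions = 1⊕1⊕0⊕1⊕0⊕1⊕0⊕0⊕0⊕0⊕1⊕1⊕0⊕0⊕1 = 1
p16 (pos 16,17,18,19,20,21,22,23,24,25,26,27,28,29,30,31): XOR of data positions = 0⊕0⊕0⊕0⊕1⊕0⊕0⊕0⊕0⊕0⊕1⊕1⊕0⊕0⊕1 = 0
Codeword: 0011110111010100000010000011001

0011110111010100000010000011001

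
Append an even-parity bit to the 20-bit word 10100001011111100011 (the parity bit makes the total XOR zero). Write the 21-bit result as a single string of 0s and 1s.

101000010111111000111

XOR of the 20 data bits: 1⊕0⊕1⊕0⊕0⊕0⊕0⊕1⊕0⊕1⊕1⊕1⊕1⊕1⊕1⊕0⊕0⊕0⊕1⊕1 = 1
Parity bit = 1 (so all 21 bits XOR to 0).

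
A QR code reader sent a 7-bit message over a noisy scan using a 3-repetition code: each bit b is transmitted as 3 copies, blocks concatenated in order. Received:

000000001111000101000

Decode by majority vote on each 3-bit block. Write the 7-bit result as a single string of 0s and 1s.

0001010

Block 1 (000): 0 ones → 0
Block 2 (000): 0 ones → 0
Block 3 (001): 1 one → 0
Block 4 (111): 3 ones → 1
Block 5 (000): 0 ones → 0
Block 6 (101): 2 ones → 1
Block 7 (000): 0 ones → 0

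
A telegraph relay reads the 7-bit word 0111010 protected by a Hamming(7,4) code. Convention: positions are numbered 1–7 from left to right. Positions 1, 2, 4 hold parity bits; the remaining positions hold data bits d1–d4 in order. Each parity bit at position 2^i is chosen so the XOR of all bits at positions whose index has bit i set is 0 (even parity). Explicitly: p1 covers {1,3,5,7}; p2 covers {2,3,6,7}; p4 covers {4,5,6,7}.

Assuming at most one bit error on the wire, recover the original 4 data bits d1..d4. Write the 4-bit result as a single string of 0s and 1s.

0010

s1 (pos 1,3,5,7): 0⊕1⊕0⊕0 = 1
s2 (pos 2,3,6,7): 1⊕1⊕1⊕0 = 1
s4 (pos 4,5,6,7): 1⊕0⊕1⊕0 = 0
Syndrome s4…s1 = 011 → error at position 3.
Flip position 3: 0111010 → 0101010
Read data bits from positions 3,5,6,7: 0010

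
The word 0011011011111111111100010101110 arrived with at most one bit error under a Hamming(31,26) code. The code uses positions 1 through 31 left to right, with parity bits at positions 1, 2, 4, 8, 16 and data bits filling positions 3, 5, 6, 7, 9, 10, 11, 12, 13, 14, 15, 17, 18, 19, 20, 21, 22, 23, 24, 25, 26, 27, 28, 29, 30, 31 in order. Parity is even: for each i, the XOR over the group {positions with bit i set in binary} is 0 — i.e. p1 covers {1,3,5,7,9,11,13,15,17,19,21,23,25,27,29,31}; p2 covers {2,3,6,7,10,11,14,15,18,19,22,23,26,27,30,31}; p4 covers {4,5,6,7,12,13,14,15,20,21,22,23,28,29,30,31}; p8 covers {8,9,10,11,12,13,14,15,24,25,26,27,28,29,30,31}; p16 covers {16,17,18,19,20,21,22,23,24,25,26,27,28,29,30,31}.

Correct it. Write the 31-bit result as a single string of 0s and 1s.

0011010011111111111100010101110

s1 (pos 1,3,5,7,9,11,13,15,17,19,21,23,25,27,29,31): 0⊕1⊕0⊕1⊕1⊕1⊕1⊕1⊕1⊕1⊕0⊕0⊕0⊕0⊕1⊕0 = 1
s2 (pos 2,3,6,7,10,11,14,15,18,19,22,23,26,27,30,31): 0⊕1⊕1⊕1⊕1⊕1⊕1⊕1⊕1⊕1⊕0⊕0⊕1⊕0⊕1⊕0 = 1
s4 (pos 4,5,6,7,12,13,14,15,20,21,22,23,28,29,30,31): 1⊕0⊕1⊕1⊕1⊕1⊕1⊕1⊕1⊕0⊕0⊕0⊕1⊕1⊕1⊕0 = 1
s8 (pos 8,9,10,11,12,13,14,15,24,25,26,27,28,29,30,31): 0⊕1⊕1⊕1⊕1⊕1⊕1⊕1⊕1⊕0⊕1⊕0⊕1⊕1⊕1⊕0 = 0
s16 (pos 16,17,18,19,20,21,22,23,24,25,26,27,28,29,30,31): 1⊕1⊕1⊕1⊕1⊕0⊕0⊕0⊕1⊕0⊕1⊕0⊕1⊕1⊕1⊕0 = 0
Syndrome s16…s1 = 00111 → error at position 7.
Flip position 7: 0011011011111111111100010101110 → 0011010011111111111100010101110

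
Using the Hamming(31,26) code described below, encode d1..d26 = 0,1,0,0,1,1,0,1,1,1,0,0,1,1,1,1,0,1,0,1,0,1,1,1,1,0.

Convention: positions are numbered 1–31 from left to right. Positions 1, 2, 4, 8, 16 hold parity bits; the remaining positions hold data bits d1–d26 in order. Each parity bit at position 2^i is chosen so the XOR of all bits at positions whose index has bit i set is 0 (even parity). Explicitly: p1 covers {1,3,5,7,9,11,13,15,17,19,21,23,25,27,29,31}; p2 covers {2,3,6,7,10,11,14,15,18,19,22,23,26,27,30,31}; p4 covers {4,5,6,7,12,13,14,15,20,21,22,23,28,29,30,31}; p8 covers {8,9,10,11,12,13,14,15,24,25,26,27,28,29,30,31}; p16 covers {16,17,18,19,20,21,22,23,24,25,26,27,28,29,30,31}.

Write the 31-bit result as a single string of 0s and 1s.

Place data at non-parity positions: p1 p2 0 p4 1 0 0 p8 1 1 0 1 1 1 0 p16 0 1 1 1 1 0 1 0 1 0 1 1 1 1 0
p1 (pos 1,3,5,7,9,11,13,15,17,19,21,23,25,27,29,31): XOR of data positions = 0⊕1⊕0⊕1⊕0⊕1⊕0⊕0⊕1⊕1⊕1⊕1⊕1⊕1⊕0 = 1
p2 (pos 2,3,6,7,10,11,14,15,18,19,22,23,26,27,30,31): XOR of data positions = 0⊕0⊕0⊕1⊕0⊕1⊕0⊕1⊕1⊕0⊕1⊕0⊕1⊕1⊕0 = 1
p4 (pos 4,5,6,7,12,13,14,15,20,21,22,23,28,29,30,31): XOR of data positions = 1⊕0⊕0⊕1⊕1⊕1⊕0⊕1⊕1⊕0⊕1⊕1⊕1⊕1⊕0 = 0
p8 (pos 8,9,10,11,12,13,14,15,24,25,26,27,28,29,30,31): XOR of data positions = 1⊕1⊕0⊕1⊕1⊕1⊕0⊕0⊕1⊕0⊕1⊕1⊕1⊕1⊕0 = 0
p16 (pos 16,17,18,19,20,21,22,23,24,25,26,27,28,29,30,31): XOR of data positions = 0⊕1⊕1⊕1⊕1⊕0⊕1⊕0⊕1⊕0⊕1⊕1⊕1⊕1⊕0 = 0
Codeword: 1100100011011100011110101011110

1100100011011100011110101011110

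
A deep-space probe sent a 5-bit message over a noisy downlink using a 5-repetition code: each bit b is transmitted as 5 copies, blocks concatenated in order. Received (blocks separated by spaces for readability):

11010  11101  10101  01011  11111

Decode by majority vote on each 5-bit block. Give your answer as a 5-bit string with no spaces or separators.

11111

Block 1 (11010): 3 ones → 1
Block 2 (11101): 4 ones → 1
Block 3 (10101): 3 ones → 1
Block 4 (01011): 3 ones → 1
Block 5 (11111): 5 ones → 1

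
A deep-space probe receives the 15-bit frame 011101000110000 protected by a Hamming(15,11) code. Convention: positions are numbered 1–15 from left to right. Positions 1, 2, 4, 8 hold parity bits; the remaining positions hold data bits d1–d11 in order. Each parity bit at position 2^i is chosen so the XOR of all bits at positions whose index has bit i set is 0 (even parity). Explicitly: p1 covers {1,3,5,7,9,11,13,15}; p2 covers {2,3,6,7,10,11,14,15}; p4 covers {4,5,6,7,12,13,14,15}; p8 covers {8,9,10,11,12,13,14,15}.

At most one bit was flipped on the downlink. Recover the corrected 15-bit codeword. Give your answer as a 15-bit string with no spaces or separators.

s1 (pos 1,3,5,7,9,11,13,15): 0⊕1⊕0⊕0⊕0⊕1⊕0⊕0 = 0
s2 (pos 2,3,6,7,10,11,14,15): 1⊕1⊕1⊕0⊕1⊕1⊕0⊕0 = 1
s4 (pos 4,5,6,7,12,13,14,15): 1⊕0⊕1⊕0⊕0⊕0⊕0⊕0 = 0
s8 (pos 8,9,10,11,12,13,14,15): 0⊕0⊕1⊕1⊕0⊕0⊕0⊕0 = 0
Syndrome s8…s1 = 0010 → error at position 2.
Flip position 2: 011101000110000 → 001101000110000

001101000110000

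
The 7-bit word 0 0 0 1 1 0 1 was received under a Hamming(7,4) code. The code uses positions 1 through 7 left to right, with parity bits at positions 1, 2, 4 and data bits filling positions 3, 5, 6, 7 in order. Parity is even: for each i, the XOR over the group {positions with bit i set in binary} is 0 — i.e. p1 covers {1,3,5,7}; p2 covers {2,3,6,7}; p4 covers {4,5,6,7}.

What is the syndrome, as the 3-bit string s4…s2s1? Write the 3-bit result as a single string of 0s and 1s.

s1 (pos 1,3,5,7): 0⊕0⊕1⊕1 = 0
s2 (pos 2,3,6,7): 0⊕0⊕0⊕1 = 1
s4 (pos 4,5,6,7): 1⊕1⊕0⊕1 = 1
Syndrome s4…s1 = 110 → error at position 6.

110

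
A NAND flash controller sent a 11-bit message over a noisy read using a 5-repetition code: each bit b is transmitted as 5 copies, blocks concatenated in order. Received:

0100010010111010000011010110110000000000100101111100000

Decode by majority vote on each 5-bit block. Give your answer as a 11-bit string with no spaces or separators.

Block 1 (01000): 1 one → 0
Block 2 (10010): 2 ones → 0
Block 3 (11101): 4 ones → 1
Block 4 (00000): 0 ones → 0
Block 5 (11010): 3 ones → 1
Block 6 (11011): 4 ones → 1
Block 7 (00000): 0 ones → 0
Block 8 (00000): 0 ones → 0
Block 9 (10010): 2 ones → 0
Block 10 (11111): 5 ones → 1
Block 11 (00000): 0 ones → 0

00101100010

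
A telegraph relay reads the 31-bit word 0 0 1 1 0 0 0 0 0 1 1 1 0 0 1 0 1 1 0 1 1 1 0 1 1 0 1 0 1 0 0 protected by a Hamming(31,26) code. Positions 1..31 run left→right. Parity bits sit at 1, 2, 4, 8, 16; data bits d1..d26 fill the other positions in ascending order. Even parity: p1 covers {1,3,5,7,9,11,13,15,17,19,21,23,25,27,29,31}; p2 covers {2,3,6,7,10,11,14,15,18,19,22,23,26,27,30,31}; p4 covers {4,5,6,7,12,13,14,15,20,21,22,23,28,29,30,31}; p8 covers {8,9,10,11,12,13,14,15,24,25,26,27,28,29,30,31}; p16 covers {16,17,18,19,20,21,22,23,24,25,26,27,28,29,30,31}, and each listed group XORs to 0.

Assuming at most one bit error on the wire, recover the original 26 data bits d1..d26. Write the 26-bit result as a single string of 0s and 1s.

10000111001110110011010100

s1 (pos 1,3,5,7,9,11,13,15,17,19,21,23,25,27,29,31): 0⊕1⊕0⊕0⊕0⊕1⊕0⊕1⊕1⊕0⊕1⊕0⊕1⊕1⊕1⊕0 = 0
s2 (pos 2,3,6,7,10,11,14,15,18,19,22,23,26,27,30,31): 0⊕1⊕0⊕0⊕1⊕1⊕0⊕1⊕1⊕0⊕1⊕0⊕0⊕1⊕0⊕0 = 1
s4 (pos 4,5,6,7,12,13,14,15,20,21,22,23,28,29,30,31): 1⊕0⊕0⊕0⊕1⊕0⊕0⊕1⊕1⊕1⊕1⊕0⊕0⊕1⊕0⊕0 = 1
s8 (pos 8,9,10,11,12,13,14,15,24,25,26,27,28,29,30,31): 0⊕0⊕1⊕1⊕1⊕0⊕0⊕1⊕1⊕1⊕0⊕1⊕0⊕1⊕0⊕0 = 0
s16 (pos 16,17,18,19,20,21,22,23,24,25,26,27,28,29,30,31): 0⊕1⊕1⊕0⊕1⊕1⊕1⊕0⊕1⊕1⊕0⊕1⊕0⊕1⊕0⊕0 = 1
Syndrome s16…s1 = 10110 → error at position 22.
Flip position 22: 0011000001110010110111011010100 → 0011000001110010110110011010100
Read data bits from positions 3,5,6,7,9,10,11,12,13,14,15,17,18,19,20,21,22,23,24,25,26,27,28,29,30,31: 10000111001110110011010100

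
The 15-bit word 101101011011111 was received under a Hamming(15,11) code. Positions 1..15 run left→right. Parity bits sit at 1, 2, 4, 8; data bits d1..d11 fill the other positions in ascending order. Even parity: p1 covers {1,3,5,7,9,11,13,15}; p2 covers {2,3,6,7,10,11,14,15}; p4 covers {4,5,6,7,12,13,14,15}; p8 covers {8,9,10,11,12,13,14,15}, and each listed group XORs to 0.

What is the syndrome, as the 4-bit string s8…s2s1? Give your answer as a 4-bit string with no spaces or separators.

s1 (pos 1,3,5,7,9,11,13,15): 1⊕1⊕0⊕0⊕1⊕1⊕1⊕1 = 0
s2 (pos 2,3,6,7,10,11,14,15): 0⊕1⊕1⊕0⊕0⊕1⊕1⊕1 = 1
s4 (pos 4,5,6,7,12,13,14,15): 1⊕0⊕1⊕0⊕1⊕1⊕1⊕1 = 0
s8 (pos 8,9,10,11,12,13,14,15): 1⊕1⊕0⊕1⊕1⊕1⊕1⊕1 = 1
Syndrome s8…s1 = 1010 → error at position 10.

1010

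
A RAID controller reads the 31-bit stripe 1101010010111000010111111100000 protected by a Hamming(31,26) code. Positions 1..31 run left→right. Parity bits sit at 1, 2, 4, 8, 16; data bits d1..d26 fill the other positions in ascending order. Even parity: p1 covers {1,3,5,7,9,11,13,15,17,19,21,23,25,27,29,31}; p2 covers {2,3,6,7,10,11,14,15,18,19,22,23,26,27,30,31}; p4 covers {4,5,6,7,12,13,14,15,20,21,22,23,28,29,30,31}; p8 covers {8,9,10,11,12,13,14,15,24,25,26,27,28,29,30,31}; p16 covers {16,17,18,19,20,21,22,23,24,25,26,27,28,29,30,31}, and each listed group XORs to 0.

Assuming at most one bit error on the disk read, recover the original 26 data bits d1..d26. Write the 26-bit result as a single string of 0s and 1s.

s1 (pos 1,3,5,7,9,11,13,15,17,19,21,23,25,27,29,31): 1⊕0⊕0⊕0⊕1⊕1⊕1⊕0⊕0⊕0⊕1⊕1⊕1⊕0⊕0⊕0 = 1
s2 (pos 2,3,6,7,10,11,14,15,18,19,22,23,26,27,30,31): 1⊕0⊕1⊕0⊕0⊕1⊕0⊕0⊕1⊕0⊕1⊕1⊕1⊕0⊕0⊕0 = 1
s4 (pos 4,5,6,7,12,13,14,15,20,21,22,23,28,29,30,31): 1⊕0⊕1⊕0⊕1⊕1⊕0⊕0⊕1⊕1⊕1⊕1⊕0⊕0⊕0⊕0 = 0
s8 (pos 8,9,10,11,12,13,14,15,24,25,26,27,28,29,30,31): 0⊕1⊕0⊕1⊕1⊕1⊕0⊕0⊕1⊕1⊕1⊕0⊕0⊕0⊕0⊕0 = 1
s16 (pos 16,17,18,19,20,21,22,23,24,25,26,27,28,29,30,31): 0⊕0⊕1⊕0⊕1⊕1⊕1⊕1⊕1⊕1⊕1⊕0⊕0⊕0⊕0⊕0 = 0
Syndrome s16…s1 = 01011 → error at position 11.
Flip position 11: 1101010010111000010111111100000 → 1101010010011000010111111100000
Read data bits from positions 3,5,6,7,9,10,11,12,13,14,15,17,18,19,20,21,22,23,24,25,26,27,28,29,30,31: 00101001100010111111100000

00101001100010111111100000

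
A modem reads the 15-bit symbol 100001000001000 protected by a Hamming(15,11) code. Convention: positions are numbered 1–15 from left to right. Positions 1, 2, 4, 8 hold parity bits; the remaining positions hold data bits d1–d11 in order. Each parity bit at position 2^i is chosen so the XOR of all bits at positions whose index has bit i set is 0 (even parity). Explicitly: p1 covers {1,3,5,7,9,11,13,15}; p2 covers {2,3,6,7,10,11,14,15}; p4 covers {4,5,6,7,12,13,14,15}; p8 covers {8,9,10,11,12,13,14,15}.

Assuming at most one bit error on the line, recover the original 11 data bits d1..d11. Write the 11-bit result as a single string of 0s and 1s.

s1 (pos 1,3,5,7,9,11,13,15): 1⊕0⊕0⊕0⊕0⊕0⊕0⊕0 = 1
s2 (pos 2,3,6,7,10,11,14,15): 0⊕0⊕1⊕0⊕0⊕0⊕0⊕0 = 1
s4 (pos 4,5,6,7,12,13,14,15): 0⊕0⊕1⊕0⊕1⊕0⊕0⊕0 = 0
s8 (pos 8,9,10,11,12,13,14,15): 0⊕0⊕0⊕0⊕1⊕0⊕0⊕0 = 1
Syndrome s8…s1 = 1011 → error at position 11.
Flip position 11: 100001000001000 → 100001000011000
Read data bits from positions 3,5,6,7,9,10,11,12,13,14,15: 00100011000

00100011000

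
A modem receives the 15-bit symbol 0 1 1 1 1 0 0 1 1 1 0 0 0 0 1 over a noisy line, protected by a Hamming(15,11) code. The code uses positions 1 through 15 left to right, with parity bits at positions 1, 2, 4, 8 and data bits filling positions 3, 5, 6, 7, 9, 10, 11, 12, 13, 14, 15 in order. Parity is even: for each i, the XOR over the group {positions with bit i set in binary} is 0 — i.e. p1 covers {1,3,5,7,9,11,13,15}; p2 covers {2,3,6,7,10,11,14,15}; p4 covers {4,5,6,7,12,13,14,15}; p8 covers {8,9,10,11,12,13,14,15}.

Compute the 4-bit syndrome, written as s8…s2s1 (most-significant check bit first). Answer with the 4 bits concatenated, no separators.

0100

s1 (pos 1,3,5,7,9,11,13,15): 0⊕1⊕1⊕0⊕1⊕0⊕0⊕1 = 0
s2 (pos 2,3,6,7,10,11,14,15): 1⊕1⊕0⊕0⊕1⊕0⊕0⊕1 = 0
s4 (pos 4,5,6,7,12,13,14,15): 1⊕1⊕0⊕0⊕0⊕0⊕0⊕1 = 1
s8 (pos 8,9,10,11,12,13,14,15): 1⊕1⊕1⊕0⊕0⊕0⊕0⊕1 = 0
Syndrome s8…s1 = 0100 → error at position 4.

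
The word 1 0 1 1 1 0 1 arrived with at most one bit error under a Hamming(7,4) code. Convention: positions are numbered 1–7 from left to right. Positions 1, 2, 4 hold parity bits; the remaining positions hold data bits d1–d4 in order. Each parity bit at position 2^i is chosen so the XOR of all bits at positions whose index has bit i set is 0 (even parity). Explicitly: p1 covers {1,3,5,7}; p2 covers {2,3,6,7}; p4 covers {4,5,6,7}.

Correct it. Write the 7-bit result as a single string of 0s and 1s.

1010101

s1 (pos 1,3,5,7): 1⊕1⊕1⊕1 = 0
s2 (pos 2,3,6,7): 0⊕1⊕0⊕1 = 0
s4 (pos 4,5,6,7): 1⊕1⊕0⊕1 = 1
Syndrome s4…s1 = 100 → error at position 4.
Flip position 4: 1011101 → 1010101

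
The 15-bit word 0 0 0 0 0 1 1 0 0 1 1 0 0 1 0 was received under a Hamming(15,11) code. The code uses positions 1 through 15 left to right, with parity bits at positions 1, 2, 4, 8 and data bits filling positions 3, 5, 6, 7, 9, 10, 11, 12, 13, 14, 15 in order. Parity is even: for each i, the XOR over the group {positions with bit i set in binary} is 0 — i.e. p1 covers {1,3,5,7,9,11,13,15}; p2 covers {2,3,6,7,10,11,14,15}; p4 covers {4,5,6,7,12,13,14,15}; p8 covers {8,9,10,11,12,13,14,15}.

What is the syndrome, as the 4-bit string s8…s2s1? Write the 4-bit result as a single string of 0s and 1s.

s1 (pos 1,3,5,7,9,11,13,15): 0⊕0⊕0⊕1⊕0⊕1⊕0⊕0 = 0
s2 (pos 2,3,6,7,10,11,14,15): 0⊕0⊕1⊕1⊕1⊕1⊕1⊕0 = 1
s4 (pos 4,5,6,7,12,13,14,15): 0⊕0⊕1⊕1⊕0⊕0⊕1⊕0 = 1
s8 (pos 8,9,10,11,12,13,14,15): 0⊕0⊕1⊕1⊕0⊕0⊕1⊕0 = 1
Syndrome s8…s1 = 1110 → error at position 14.

1110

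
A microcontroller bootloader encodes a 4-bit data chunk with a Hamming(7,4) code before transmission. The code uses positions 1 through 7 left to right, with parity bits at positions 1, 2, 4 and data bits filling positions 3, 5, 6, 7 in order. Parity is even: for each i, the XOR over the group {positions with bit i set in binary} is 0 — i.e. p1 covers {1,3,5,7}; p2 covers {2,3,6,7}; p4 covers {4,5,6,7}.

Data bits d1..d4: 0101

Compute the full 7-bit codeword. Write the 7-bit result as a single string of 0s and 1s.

Place data at non-parity positions: p1 p2 0 p4 1 0 1
p1 (pos 1,3,5,7): XOR of data positions = 0⊕1⊕1 = 0
p2 (pos 2,3,6,7): XOR of data positions = 0⊕0⊕1 = 1
p4 (pos 4,5,6,7): XOR of data positions = 1⊕0⊕1 = 0
Codeword: 0100101

0100101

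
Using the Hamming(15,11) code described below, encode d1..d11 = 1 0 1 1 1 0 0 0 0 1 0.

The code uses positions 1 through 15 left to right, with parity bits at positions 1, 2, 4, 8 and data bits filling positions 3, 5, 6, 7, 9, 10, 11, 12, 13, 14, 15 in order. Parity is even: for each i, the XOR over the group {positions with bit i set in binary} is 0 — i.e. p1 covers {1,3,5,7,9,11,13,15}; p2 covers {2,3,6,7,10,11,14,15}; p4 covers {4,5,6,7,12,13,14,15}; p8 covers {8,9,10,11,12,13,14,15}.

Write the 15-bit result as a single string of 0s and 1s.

Place data at non-parity positions: p1 p2 1 p4 0 1 1 p8 1 0 0 0 0 1 0
p1 (pos 1,3,5,7,9,11,13,15): XOR of data positions = 1⊕0⊕1⊕1⊕0⊕0⊕0 = 1
p2 (pos 2,3,6,7,10,11,14,15): XOR of data positions = 1⊕1⊕1⊕0⊕0⊕1⊕0 = 0
p4 (pos 4,5,6,7,12,13,14,15): XOR of data positions = 0⊕1⊕1⊕0⊕0⊕1⊕0 = 1
p8 (pos 8,9,10,11,12,13,14,15): XOR of data positions = 1⊕0⊕0⊕0⊕0⊕1⊕0 = 0
Codeword: 101101101000010

101101101000010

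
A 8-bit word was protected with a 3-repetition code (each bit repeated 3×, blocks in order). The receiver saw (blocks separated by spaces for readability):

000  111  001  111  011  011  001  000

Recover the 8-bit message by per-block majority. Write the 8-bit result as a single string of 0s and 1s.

01011100

Block 1 (000): 0 ones → 0
Block 2 (111): 3 ones → 1
Block 3 (001): 1 one → 0
Block 4 (111): 3 ones → 1
Block 5 (011): 2 ones → 1
Block 6 (011): 2 ones → 1
Block 7 (001): 1 one → 0
Block 8 (000): 0 ones → 0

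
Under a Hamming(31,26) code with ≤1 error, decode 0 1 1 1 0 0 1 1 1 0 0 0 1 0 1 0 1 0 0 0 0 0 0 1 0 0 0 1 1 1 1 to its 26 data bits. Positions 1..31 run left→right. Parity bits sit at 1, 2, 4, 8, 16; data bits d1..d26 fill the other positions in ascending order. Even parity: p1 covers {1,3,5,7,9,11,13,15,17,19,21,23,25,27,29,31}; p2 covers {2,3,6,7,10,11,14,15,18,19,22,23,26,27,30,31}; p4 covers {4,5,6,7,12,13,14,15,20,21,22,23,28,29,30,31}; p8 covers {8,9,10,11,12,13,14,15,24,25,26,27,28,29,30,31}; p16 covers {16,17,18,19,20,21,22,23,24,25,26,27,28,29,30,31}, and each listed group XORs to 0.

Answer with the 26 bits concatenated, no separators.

s1 (pos 1,3,5,7,9,11,13,15,17,19,21,23,25,27,29,31): 0⊕1⊕0⊕1⊕1⊕0⊕1⊕1⊕1⊕0⊕0⊕0⊕0⊕0⊕1⊕1 = 0
s2 (pos 2,3,6,7,10,11,14,15,18,19,22,23,26,27,30,31): 1⊕1⊕0⊕1⊕0⊕0⊕0⊕1⊕0⊕0⊕0⊕0⊕0⊕0⊕1⊕1 = 0
s4 (pos 4,5,6,7,12,13,14,15,20,21,22,23,28,29,30,31): 1⊕0⊕0⊕1⊕0⊕1⊕0⊕1⊕0⊕0⊕0⊕0⊕1⊕1⊕1⊕1 = 0
s8 (pos 8,9,10,11,12,13,14,15,24,25,26,27,28,29,30,31): 1⊕1⊕0⊕0⊕0⊕1⊕0⊕1⊕1⊕0⊕0⊕0⊕1⊕1⊕1⊕1 = 1
s16 (pos 16,17,18,19,20,21,22,23,24,25,26,27,28,29,30,31): 0⊕1⊕0⊕0⊕0⊕0⊕0⊕0⊕1⊕0⊕0⊕0⊕1⊕1⊕1⊕1 = 0
Syndrome s16…s1 = 01000 → error at position 8.
Flip position 8: 0111001110001010100000010001111 → 0111001010001010100000010001111
Read data bits from positions 3,5,6,7,9,10,11,12,13,14,15,17,18,19,20,21,22,23,24,25,26,27,28,29,30,31: 10011000101100000010001111

10011000101100000010001111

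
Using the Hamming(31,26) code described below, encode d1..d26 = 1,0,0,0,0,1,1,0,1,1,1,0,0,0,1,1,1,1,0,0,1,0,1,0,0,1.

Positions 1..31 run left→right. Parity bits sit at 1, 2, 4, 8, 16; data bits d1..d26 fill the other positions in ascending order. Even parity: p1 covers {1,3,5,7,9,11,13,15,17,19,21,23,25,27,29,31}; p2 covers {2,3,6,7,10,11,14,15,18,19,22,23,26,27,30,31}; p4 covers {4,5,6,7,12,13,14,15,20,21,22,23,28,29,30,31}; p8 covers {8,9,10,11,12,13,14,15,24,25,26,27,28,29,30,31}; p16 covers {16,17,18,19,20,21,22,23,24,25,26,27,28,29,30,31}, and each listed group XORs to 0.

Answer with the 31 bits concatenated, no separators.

Place data at non-parity positions: p1 p2 1 p4 0 0 0 p8 0 1 1 0 1 1 1 p16 0 0 0 1 1 1 1 0 0 1 0 1 0 0 1
p1 (pos 1,3,5,7,9,11,13,15,17,19,21,23,25,27,29,31): XOR of data positions = 1⊕0⊕0⊕0⊕1⊕1⊕1⊕0⊕0⊕1⊕1⊕0⊕0⊕0⊕1 = 1
p2 (pos 2,3,6,7,10,11,14,15,18,19,22,23,26,27,30,31): XOR of data positions = 1⊕0⊕0⊕1⊕1⊕1⊕1⊕0⊕0⊕1⊕1⊕1⊕0⊕0⊕1 = 1
p4 (pos 4,5,6,7,12,13,14,15,20,21,22,23,28,29,30,31): XOR of data positions = 0⊕0⊕0⊕0⊕1⊕1⊕1⊕1⊕1⊕1⊕1⊕1⊕0⊕0⊕1 = 1
p8 (pos 8,9,10,11,12,13,14,15,24,25,26,27,28,29,30,31): XOR of data positions = 0⊕1⊕1⊕0⊕1⊕1⊕1⊕0⊕0⊕1⊕0⊕1⊕0⊕0⊕1 = 0
p16 (pos 16,17,18,19,20,21,22,23,24,25,26,27,28,29,30,31): XOR of data positions = 0⊕0⊕0⊕1⊕1⊕1⊕1⊕0⊕0⊕1⊕0⊕1⊕0⊕0⊕1 = 1
Codeword: 1111000001101111000111100101001

1111000001101111000111100101001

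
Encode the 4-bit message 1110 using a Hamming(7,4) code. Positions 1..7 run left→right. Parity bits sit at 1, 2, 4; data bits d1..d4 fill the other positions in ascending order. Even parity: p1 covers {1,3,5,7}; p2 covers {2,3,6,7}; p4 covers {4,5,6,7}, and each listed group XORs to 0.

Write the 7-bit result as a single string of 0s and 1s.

0010110

Place data at non-parity positions: p1 p2 1 p4 1 1 0
p1 (pos 1,3,5,7): XOR of data positions = 1⊕1⊕0 = 0
p2 (pos 2,3,6,7): XOR of data positions = 1⊕1⊕0 = 0
p4 (pos 4,5,6,7): XOR of data positions = 1⊕1⊕0 = 0
Codeword: 0010110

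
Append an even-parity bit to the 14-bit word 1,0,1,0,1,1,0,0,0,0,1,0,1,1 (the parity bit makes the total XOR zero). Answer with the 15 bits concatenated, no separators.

101011000010111

XOR of the 14 data bits: 1⊕0⊕1⊕0⊕1⊕1⊕0⊕0⊕0⊕0⊕1⊕0⊕1⊕1 = 1
Parity bit = 1 (so all 15 bits XOR to 0).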